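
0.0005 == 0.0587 False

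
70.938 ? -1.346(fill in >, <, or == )>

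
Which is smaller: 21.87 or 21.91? 21.87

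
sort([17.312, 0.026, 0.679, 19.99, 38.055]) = [0.026, 0.679, 17.312, 19.99, 38.055]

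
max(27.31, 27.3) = 27.31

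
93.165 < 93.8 True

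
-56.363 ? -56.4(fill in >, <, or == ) >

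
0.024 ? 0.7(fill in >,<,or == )<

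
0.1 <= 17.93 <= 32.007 True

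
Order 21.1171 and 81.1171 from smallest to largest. 21.1171, 81.1171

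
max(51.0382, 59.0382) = 59.0382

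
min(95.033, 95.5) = 95.033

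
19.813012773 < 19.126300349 False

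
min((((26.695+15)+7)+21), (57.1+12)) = 69.1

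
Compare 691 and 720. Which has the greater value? 720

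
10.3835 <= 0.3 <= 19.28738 False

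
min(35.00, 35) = 35.00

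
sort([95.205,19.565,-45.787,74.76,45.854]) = [-45.787,19.565,45.854,74.76,95.205]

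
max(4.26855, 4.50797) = 4.50797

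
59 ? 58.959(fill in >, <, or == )>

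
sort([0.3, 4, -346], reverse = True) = [4, 0.3, -346]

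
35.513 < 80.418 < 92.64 True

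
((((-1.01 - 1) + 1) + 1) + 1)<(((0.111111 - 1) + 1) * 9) True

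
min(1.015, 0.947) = 0.947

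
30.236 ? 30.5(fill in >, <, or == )<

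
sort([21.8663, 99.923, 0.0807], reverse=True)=[99.923, 21.8663, 0.0807]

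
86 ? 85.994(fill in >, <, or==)>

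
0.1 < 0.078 False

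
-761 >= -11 False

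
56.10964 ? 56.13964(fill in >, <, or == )<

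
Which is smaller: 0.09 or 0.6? 0.09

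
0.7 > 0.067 True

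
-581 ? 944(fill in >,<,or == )<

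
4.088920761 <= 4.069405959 False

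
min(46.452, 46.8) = 46.452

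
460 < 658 True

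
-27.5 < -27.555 False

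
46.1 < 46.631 True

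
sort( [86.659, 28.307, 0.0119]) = [0.0119, 28.307, 86.659]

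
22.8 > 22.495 True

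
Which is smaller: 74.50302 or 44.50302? 44.50302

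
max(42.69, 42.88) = 42.88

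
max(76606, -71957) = 76606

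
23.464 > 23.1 True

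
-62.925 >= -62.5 False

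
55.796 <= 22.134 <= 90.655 False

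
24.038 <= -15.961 False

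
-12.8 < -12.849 False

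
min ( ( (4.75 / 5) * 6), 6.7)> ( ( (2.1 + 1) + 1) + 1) True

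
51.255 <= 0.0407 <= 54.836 False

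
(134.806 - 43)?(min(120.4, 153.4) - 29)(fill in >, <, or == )>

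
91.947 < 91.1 False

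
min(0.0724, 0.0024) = 0.0024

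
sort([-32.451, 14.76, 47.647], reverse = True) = [47.647, 14.76, -32.451]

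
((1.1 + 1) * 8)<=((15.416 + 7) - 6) False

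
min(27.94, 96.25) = 27.94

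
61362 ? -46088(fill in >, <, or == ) >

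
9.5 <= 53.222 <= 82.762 True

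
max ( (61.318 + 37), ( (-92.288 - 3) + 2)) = 98.318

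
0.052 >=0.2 False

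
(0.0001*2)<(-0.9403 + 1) True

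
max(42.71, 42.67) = 42.71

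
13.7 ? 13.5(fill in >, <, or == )>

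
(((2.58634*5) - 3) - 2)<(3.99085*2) True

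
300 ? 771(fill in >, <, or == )<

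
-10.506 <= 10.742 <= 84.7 True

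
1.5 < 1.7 True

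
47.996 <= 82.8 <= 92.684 True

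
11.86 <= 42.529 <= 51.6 True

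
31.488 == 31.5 False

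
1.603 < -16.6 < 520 False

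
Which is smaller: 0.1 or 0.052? 0.052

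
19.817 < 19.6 False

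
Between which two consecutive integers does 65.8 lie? 65 and 66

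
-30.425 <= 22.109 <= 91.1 True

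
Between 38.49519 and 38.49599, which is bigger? 38.49599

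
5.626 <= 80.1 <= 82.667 True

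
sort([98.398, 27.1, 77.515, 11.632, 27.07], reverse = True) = [98.398, 77.515, 27.1, 27.07, 11.632]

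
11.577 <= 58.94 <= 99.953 True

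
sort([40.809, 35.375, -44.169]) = [-44.169, 35.375, 40.809]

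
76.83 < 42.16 False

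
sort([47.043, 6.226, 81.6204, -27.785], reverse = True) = [81.6204, 47.043, 6.226, -27.785]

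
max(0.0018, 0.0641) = 0.0641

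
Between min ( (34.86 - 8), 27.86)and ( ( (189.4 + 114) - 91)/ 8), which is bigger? min ( (34.86 - 8), 27.86)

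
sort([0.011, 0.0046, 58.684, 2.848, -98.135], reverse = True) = [58.684, 2.848, 0.011, 0.0046, -98.135]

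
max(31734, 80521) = 80521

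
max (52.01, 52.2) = 52.2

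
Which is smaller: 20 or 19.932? 19.932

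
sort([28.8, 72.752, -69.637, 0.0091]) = [-69.637, 0.0091, 28.8, 72.752]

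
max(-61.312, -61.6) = -61.312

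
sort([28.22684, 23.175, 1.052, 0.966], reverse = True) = [28.22684, 23.175, 1.052, 0.966]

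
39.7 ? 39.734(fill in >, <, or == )<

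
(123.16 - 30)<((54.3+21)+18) True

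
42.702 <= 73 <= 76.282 True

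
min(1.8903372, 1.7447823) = 1.7447823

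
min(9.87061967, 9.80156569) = 9.80156569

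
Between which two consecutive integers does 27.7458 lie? 27 and 28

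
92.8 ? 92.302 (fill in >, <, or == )>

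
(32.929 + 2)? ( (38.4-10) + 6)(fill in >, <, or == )>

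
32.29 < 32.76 True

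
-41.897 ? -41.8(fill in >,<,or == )<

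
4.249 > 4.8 False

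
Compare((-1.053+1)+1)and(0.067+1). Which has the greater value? (0.067+1)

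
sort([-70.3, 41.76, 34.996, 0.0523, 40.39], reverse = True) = [41.76, 40.39, 34.996, 0.0523, -70.3]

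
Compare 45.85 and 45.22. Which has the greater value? 45.85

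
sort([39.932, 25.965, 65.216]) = [25.965, 39.932, 65.216]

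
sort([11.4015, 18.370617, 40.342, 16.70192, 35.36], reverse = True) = [40.342, 35.36, 18.370617, 16.70192, 11.4015]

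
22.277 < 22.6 True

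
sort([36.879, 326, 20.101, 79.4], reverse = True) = [326, 79.4, 36.879, 20.101]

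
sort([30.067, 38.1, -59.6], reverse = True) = [38.1, 30.067, -59.6]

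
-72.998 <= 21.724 True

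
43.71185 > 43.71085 True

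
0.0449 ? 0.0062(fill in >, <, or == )>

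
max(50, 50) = 50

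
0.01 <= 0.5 True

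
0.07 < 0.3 True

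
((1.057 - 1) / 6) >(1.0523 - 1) False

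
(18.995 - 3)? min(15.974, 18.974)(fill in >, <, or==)>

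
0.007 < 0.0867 True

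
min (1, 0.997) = 0.997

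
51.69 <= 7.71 False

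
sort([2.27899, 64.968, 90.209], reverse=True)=[90.209, 64.968, 2.27899]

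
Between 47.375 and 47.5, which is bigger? 47.5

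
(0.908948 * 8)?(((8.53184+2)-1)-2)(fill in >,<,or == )<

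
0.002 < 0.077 True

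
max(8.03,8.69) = 8.69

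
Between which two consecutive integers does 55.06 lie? 55 and 56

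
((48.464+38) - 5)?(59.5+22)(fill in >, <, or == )<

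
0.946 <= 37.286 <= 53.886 True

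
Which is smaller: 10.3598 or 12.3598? 10.3598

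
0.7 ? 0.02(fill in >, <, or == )>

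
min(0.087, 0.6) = 0.087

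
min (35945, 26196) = 26196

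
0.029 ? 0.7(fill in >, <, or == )<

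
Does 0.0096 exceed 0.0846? No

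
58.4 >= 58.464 False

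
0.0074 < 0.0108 True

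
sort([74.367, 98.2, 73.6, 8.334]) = [8.334, 73.6, 74.367, 98.2]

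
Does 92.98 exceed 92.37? Yes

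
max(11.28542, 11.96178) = 11.96178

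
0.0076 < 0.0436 True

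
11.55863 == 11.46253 False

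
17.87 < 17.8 False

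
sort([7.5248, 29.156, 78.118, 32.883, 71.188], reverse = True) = [78.118, 71.188, 32.883, 29.156, 7.5248]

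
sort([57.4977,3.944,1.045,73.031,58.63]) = [1.045,3.944,57.4977,58.63,73.031]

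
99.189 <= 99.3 True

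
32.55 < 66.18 True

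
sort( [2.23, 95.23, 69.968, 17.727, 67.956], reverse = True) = [95.23, 69.968, 67.956, 17.727, 2.23]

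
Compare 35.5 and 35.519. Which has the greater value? 35.519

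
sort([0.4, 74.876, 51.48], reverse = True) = [74.876, 51.48, 0.4]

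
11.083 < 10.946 False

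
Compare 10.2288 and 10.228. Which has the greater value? 10.2288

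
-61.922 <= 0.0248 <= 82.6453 True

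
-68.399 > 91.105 False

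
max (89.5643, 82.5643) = 89.5643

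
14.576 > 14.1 True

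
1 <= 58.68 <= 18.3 False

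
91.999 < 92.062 True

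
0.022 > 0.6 False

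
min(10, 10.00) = 10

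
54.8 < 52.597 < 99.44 False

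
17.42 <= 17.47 True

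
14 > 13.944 True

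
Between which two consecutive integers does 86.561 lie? 86 and 87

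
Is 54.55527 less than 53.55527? No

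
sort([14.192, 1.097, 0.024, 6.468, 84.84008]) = [0.024, 1.097, 6.468, 14.192, 84.84008]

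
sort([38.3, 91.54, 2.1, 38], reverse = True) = [91.54, 38.3, 38, 2.1]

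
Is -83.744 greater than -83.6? No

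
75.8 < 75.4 False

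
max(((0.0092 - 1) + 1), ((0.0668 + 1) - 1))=0.0668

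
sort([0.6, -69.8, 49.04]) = [-69.8, 0.6, 49.04]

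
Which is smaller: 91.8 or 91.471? 91.471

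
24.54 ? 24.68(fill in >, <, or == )<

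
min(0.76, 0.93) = 0.76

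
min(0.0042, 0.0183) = 0.0042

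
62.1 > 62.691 False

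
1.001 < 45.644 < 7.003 False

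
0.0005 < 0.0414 True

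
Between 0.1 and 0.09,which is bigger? 0.1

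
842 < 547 False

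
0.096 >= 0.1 False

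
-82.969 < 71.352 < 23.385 False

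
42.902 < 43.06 True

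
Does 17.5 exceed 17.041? Yes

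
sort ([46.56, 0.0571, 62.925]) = [0.0571, 46.56, 62.925]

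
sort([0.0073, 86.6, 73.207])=[0.0073, 73.207, 86.6]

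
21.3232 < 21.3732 True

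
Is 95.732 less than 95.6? No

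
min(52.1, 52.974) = 52.1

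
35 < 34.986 False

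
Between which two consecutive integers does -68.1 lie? -69 and -68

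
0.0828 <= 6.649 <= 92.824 True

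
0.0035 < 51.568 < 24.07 False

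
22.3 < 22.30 False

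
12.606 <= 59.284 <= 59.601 True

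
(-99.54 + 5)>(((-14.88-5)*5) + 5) False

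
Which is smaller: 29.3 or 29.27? 29.27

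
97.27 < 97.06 False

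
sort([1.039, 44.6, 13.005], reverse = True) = [44.6, 13.005, 1.039]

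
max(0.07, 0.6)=0.6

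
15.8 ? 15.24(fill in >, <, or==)>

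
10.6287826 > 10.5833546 True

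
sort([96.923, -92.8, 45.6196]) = [-92.8, 45.6196, 96.923]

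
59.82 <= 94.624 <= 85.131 False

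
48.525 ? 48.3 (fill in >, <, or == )>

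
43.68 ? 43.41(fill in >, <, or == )>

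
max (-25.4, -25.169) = -25.169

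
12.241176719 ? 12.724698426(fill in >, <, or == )<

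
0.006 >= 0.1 False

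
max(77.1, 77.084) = 77.1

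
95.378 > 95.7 False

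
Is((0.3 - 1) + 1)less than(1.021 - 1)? No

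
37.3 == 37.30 True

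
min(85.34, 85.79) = 85.34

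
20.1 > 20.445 False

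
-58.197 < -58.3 False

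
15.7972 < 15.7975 True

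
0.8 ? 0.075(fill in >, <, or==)>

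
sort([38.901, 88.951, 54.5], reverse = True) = [88.951, 54.5, 38.901]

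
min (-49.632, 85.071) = -49.632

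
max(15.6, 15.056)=15.6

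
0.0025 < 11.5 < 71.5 True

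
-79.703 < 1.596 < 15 True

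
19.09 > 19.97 False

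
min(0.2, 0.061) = 0.061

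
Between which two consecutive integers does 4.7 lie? 4 and 5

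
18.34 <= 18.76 True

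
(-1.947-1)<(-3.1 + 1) True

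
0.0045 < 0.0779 True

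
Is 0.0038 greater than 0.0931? No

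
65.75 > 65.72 True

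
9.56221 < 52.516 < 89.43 True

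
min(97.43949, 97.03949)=97.03949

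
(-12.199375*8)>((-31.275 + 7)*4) False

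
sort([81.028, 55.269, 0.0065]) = [0.0065, 55.269, 81.028]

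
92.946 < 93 True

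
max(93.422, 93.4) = 93.422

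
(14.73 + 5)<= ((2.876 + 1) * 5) False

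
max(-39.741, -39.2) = -39.2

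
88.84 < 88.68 False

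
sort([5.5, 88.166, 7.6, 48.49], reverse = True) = [88.166, 48.49, 7.6, 5.5]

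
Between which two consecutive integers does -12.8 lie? -13 and -12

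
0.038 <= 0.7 True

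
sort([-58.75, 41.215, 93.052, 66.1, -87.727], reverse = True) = [93.052, 66.1, 41.215, -58.75, -87.727]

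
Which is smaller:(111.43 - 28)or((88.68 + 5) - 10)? (111.43 - 28)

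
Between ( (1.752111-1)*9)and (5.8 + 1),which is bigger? (5.8 + 1)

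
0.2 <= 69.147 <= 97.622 True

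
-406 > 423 False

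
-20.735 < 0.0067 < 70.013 True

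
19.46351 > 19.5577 False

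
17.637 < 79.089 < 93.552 True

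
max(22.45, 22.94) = 22.94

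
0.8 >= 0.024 True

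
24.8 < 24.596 False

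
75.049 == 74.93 False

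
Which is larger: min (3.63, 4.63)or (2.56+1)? min (3.63, 4.63)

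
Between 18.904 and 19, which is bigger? 19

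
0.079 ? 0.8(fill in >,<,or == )<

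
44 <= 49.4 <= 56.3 True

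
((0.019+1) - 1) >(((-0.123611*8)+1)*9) False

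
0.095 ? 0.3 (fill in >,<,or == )<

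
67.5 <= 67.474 False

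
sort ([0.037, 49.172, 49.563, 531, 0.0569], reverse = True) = [531, 49.563, 49.172, 0.0569, 0.037]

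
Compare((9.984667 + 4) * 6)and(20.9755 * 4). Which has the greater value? ((9.984667 + 4) * 6)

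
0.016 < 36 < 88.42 True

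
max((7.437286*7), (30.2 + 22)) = 52.2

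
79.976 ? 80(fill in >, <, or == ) <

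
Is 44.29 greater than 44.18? Yes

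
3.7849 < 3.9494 True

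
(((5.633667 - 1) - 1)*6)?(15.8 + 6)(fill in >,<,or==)>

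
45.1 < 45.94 True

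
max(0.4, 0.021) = 0.4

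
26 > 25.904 True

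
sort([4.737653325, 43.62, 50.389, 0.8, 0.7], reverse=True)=[50.389, 43.62, 4.737653325, 0.8, 0.7]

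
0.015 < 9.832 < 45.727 True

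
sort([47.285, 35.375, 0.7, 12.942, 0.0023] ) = [0.0023, 0.7, 12.942, 35.375, 47.285]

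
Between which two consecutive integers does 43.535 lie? 43 and 44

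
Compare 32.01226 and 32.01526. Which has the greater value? 32.01526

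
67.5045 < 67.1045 False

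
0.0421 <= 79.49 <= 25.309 False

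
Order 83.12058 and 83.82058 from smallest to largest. 83.12058,83.82058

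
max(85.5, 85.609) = 85.609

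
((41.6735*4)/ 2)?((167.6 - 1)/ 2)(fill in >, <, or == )>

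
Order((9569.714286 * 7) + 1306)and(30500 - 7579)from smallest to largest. (30500 - 7579), ((9569.714286 * 7) + 1306)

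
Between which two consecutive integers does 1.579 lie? 1 and 2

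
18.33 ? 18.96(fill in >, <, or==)<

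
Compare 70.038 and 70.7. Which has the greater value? 70.7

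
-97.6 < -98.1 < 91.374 False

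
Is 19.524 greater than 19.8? No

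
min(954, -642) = -642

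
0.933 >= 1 False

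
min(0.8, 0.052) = 0.052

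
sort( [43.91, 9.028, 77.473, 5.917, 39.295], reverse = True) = [77.473, 43.91, 39.295, 9.028, 5.917]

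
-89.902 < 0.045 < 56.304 True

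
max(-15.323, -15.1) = -15.1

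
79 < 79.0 False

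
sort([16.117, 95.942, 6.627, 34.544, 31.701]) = [6.627, 16.117, 31.701, 34.544, 95.942]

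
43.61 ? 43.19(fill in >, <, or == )>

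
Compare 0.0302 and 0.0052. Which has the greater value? 0.0302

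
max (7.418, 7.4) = 7.418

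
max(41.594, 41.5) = 41.594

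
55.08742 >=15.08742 True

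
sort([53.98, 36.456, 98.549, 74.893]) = [36.456, 53.98, 74.893, 98.549]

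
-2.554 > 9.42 False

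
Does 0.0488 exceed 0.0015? Yes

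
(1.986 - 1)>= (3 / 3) False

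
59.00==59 True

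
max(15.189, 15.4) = 15.4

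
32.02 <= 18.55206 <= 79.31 False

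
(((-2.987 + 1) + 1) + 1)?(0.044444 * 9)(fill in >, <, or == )<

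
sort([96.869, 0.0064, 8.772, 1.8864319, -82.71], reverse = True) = [96.869, 8.772, 1.8864319, 0.0064, -82.71]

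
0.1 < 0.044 False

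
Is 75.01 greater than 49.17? Yes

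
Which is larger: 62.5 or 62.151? 62.5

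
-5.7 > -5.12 False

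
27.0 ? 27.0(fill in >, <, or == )==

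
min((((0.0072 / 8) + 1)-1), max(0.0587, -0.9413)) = 0.0009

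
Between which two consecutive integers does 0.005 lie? 0 and 1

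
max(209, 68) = 209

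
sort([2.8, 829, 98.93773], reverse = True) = [829, 98.93773, 2.8]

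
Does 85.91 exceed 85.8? Yes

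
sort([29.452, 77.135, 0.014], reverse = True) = [77.135, 29.452, 0.014]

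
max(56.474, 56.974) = 56.974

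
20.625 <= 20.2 False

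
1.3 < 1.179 False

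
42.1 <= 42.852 True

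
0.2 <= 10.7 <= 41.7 True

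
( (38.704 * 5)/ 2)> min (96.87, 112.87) False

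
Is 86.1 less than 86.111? Yes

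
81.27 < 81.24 False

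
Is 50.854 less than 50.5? No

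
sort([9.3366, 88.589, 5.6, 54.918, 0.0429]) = [0.0429, 5.6, 9.3366, 54.918, 88.589]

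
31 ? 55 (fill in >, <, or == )<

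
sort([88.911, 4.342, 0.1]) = [0.1, 4.342, 88.911]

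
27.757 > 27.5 True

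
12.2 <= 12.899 True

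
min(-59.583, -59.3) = -59.583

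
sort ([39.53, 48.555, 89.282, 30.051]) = [30.051, 39.53, 48.555, 89.282]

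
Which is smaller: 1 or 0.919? 0.919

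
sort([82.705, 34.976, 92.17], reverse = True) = [92.17, 82.705, 34.976]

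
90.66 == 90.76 False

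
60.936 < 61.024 True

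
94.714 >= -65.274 True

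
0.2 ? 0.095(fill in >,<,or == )>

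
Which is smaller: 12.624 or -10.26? -10.26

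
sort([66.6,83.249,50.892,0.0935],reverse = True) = [83.249,66.6,50.892,0.0935]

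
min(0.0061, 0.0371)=0.0061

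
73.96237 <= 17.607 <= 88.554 False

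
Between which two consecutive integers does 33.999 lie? 33 and 34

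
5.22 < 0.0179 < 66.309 False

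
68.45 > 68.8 False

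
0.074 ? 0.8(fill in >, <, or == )<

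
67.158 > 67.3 False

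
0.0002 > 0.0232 False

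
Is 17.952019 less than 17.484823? No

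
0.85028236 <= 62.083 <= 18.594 False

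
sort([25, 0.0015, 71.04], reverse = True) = [71.04, 25, 0.0015]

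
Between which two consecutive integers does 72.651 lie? 72 and 73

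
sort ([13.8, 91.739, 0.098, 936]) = [0.098, 13.8, 91.739, 936]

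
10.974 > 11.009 False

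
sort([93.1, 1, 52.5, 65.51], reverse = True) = [93.1, 65.51, 52.5, 1]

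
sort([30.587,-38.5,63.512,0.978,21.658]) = [-38.5,0.978,21.658,30.587,63.512]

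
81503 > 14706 True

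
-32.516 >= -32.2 False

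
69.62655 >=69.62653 True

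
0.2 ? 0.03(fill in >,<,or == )>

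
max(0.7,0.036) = 0.7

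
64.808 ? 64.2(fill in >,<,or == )>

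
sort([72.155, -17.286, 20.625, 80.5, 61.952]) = [-17.286, 20.625, 61.952, 72.155, 80.5]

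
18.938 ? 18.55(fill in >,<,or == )>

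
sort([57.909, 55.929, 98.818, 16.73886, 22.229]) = [16.73886, 22.229, 55.929, 57.909, 98.818]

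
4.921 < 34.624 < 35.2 True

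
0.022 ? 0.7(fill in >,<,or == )<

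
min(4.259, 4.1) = 4.1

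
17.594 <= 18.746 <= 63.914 True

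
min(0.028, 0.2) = 0.028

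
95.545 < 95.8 True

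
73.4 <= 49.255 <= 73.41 False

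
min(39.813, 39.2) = 39.2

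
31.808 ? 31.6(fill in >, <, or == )>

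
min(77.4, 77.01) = 77.01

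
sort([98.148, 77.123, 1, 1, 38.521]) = [1, 1, 38.521, 77.123, 98.148]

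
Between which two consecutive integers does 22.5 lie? 22 and 23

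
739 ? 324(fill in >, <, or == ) >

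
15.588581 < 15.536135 False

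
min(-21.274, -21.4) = -21.4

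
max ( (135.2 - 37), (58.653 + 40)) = 98.653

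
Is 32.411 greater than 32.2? Yes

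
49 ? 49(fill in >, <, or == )==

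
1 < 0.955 False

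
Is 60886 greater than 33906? Yes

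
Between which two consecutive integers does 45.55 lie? 45 and 46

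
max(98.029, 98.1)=98.1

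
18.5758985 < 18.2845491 False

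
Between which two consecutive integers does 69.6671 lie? 69 and 70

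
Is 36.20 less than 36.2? No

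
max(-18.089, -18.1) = -18.089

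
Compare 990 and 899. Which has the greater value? 990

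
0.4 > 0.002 True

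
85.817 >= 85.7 True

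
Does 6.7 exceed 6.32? Yes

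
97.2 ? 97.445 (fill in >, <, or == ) <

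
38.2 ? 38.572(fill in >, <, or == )<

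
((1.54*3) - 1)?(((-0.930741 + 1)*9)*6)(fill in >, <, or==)<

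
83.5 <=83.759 True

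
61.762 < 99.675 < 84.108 False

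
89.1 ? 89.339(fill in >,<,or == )<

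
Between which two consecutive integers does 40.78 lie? 40 and 41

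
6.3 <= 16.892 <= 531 True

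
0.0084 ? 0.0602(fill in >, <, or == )<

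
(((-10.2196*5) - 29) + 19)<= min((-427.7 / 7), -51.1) False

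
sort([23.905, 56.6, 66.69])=[23.905, 56.6, 66.69]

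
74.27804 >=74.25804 True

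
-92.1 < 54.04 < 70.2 True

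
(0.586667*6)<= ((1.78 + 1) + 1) True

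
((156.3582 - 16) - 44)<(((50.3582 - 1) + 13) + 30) False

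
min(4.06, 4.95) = 4.06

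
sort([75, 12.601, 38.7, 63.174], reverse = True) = [75, 63.174, 38.7, 12.601]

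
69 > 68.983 True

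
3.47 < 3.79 True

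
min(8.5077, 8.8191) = 8.5077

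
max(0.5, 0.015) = 0.5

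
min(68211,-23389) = -23389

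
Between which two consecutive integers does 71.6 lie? 71 and 72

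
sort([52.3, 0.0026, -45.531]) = [-45.531, 0.0026, 52.3]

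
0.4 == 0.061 False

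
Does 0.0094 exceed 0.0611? No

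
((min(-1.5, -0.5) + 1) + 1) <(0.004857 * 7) False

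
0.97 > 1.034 False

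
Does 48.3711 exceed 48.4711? No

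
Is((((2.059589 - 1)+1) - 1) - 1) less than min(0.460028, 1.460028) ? Yes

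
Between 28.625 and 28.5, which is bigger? 28.625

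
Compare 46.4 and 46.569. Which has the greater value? 46.569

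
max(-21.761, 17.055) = 17.055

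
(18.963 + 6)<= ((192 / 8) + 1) True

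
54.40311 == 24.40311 False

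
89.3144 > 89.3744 False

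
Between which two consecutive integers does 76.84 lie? 76 and 77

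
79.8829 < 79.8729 False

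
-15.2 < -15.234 False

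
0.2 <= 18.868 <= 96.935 True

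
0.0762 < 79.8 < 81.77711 True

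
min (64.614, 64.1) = 64.1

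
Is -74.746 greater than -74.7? No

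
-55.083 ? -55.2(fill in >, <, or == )>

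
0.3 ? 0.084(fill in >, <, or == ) >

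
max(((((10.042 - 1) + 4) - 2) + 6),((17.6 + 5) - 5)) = 17.6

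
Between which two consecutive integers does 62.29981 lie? 62 and 63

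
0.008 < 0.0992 True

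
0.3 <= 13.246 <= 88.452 True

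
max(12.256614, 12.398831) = 12.398831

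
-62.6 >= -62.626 True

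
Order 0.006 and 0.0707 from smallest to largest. 0.006, 0.0707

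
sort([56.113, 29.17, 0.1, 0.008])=[0.008, 0.1, 29.17, 56.113]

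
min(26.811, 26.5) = 26.5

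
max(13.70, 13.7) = 13.7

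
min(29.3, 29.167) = 29.167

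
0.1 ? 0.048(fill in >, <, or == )>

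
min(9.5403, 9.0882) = 9.0882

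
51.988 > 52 False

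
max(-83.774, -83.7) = -83.7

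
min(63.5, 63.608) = 63.5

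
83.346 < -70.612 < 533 False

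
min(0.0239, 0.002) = 0.002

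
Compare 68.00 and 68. They are equal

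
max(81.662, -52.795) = 81.662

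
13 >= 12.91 True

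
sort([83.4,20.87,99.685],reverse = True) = [99.685,83.4,20.87]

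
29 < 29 False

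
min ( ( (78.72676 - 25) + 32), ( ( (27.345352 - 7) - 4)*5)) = 81.72676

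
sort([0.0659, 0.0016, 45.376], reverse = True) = [45.376, 0.0659, 0.0016]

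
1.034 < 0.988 False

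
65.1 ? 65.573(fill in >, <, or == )<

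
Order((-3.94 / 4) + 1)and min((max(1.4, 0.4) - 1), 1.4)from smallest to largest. ((-3.94 / 4) + 1), min((max(1.4, 0.4) - 1), 1.4)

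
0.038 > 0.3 False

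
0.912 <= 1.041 True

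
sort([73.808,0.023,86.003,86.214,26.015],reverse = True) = [86.214,86.003,73.808,26.015,0.023]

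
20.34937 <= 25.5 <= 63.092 True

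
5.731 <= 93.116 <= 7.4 False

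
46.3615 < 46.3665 True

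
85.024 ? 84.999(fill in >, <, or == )>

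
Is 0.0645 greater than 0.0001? Yes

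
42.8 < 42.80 False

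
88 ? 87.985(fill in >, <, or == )>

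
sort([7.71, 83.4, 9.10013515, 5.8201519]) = [5.8201519, 7.71, 9.10013515, 83.4]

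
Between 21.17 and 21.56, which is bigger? 21.56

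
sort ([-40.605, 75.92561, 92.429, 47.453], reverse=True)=[92.429, 75.92561, 47.453, -40.605]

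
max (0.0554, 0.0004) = 0.0554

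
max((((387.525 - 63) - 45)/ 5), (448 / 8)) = 56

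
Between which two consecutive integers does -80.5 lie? -81 and -80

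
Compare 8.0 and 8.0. They are equal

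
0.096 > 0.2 False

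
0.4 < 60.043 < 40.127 False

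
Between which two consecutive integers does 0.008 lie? 0 and 1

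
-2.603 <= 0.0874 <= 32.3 True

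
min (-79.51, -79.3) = -79.51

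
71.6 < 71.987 True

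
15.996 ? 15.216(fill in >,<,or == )>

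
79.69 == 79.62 False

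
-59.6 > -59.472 False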